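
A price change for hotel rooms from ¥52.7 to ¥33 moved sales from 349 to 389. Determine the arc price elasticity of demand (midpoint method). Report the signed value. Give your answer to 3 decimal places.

-0.236

ΔQ = 389 − 349 = 40; ΔP = 33 − 52.7 = -19.7.
Midpoints: P̄ = 42.85, Q̄ = 369.0.
ε = (ΔQ/ΔP)(P̄/Q̄) = (40/-19.7)(42.85/369.0).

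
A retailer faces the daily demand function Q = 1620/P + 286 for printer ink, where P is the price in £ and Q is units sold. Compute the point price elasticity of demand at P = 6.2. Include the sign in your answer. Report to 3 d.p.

At P = 6.2, Q = 547.290.
dQ/dP = −1620/P² = -42.144.
ε = (dQ/dP)(P/Q) = (-42.144)(6.2/547.290).
|ε| < 1, so demand is inelastic at this price.

-0.477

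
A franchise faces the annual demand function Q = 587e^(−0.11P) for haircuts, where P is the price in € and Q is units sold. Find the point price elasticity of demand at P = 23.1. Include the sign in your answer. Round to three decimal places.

-2.541

At P = 23.1, Q = 46.248.
dQ/dP = −0.11·587e^(−0.11P) = −0.11Q = -5.087.
ε = (dQ/dP)(P/Q) = (-5.087)(23.1/46.248).
|ε| > 1, so demand is elastic at this price.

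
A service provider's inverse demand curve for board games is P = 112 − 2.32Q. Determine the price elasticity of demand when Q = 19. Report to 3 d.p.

At Q = 19, P = 112 − 2.32(19) = 67.92.
dP/dQ = −2.32, so dQ/dP = 1/(−2.32) = -0.431.
ε = (dQ/dP)(P/Q) = (-0.431)(67.92/19).

-1.541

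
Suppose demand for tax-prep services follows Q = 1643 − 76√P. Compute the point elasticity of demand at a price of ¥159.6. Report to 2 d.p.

-0.70

At P = 159.6, Q = 682.870.
dQ/dP = −76/(2√P) = -3.008.
ε = (dQ/dP)(P/Q) = (-3.008)(159.6/682.870).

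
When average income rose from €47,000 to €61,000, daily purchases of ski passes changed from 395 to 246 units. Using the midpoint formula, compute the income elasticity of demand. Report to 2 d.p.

ΔQ = -149, ΔI = 14000. Midpoints: Ī = 54,000, Q̄ = 320.5.
ε_I = (ΔQ/ΔI)(Ī/Q̄) = (-149/14000)(54000/320.5).

-1.79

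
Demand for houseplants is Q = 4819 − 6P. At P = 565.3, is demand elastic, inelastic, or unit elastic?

Q = 1427.200, dQ/dP = -6.
ε = (dQ/dP)(P/Q) ≈ -2.377.
|ε| = 2.38 > 1.

elastic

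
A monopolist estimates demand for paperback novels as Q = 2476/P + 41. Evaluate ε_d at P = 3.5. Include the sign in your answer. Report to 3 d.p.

-0.945

At P = 3.5, Q = 748.429.
dQ/dP = −2476/P² = -202.122.
ε = (dQ/dP)(P/Q) = (-202.122)(3.5/748.429).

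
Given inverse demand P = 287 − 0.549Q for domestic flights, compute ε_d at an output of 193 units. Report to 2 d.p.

At Q = 193, P = 287 − 0.549(193) = 181.04.
dP/dQ = −0.549, so dQ/dP = 1/(−0.549) = -1.821.
ε = (dQ/dP)(P/Q) = (-1.821)(181.04/193).

-1.71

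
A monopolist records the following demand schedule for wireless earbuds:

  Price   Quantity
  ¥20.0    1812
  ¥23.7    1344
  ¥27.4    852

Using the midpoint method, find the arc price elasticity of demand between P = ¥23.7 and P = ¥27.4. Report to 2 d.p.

-3.09

At P = 23.7, Q = 1344; at P = 27.4, Q = 852.
ΔQ = -492, ΔP = 3.7. Midpoints: P̄ = 25.55, Q̄ = 1098.0.
ε = (ΔQ/ΔP)(P̄/Q̄) = (-492/3.7)(25.55/1098.0).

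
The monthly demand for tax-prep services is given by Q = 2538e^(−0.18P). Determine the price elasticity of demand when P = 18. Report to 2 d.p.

At P = 18, Q = 99.398.
dQ/dP = −0.18·2538e^(−0.18P) = −0.18Q = -17.892.
ε = (dQ/dP)(P/Q) = (-17.892)(18/99.398).
|ε| > 1, so demand is elastic at this price.

-3.24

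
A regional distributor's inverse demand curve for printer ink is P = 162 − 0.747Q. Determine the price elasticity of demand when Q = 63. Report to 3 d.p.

At Q = 63, P = 162 − 0.747(63) = 114.94.
dP/dQ = −0.747, so dQ/dP = 1/(−0.747) = -1.339.
ε = (dQ/dP)(P/Q) = (-1.339)(114.94/63).

-2.442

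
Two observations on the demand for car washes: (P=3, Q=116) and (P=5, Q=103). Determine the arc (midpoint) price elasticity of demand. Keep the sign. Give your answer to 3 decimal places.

ΔQ = 103 − 116 = -13; ΔP = 5 − 3 = 2.
Midpoints: P̄ = 4.00, Q̄ = 109.5.
ε = (ΔQ/ΔP)(P̄/Q̄) = (-13/2)(4.00/109.5).

-0.237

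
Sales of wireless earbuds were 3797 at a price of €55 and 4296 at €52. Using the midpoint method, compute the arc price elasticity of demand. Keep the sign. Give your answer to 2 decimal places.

ΔQ = 4296 − 3797 = 499; ΔP = 52 − 55 = -3.
Midpoints: P̄ = 53.50, Q̄ = 4046.5.
ε = (ΔQ/ΔP)(P̄/Q̄) = (499/-3)(53.50/4046.5).

-2.20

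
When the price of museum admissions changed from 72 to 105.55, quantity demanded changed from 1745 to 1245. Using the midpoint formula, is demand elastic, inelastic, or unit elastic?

Arc ε ≈ -0.885.
|ε| = 0.88 < 1.

inelastic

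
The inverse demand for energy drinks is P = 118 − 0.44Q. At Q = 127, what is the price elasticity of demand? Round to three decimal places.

At Q = 127, P = 118 − 0.44(127) = 62.12.
dP/dQ = −0.44, so dQ/dP = 1/(−0.44) = -2.273.
ε = (dQ/dP)(P/Q) = (-2.273)(62.12/127).

-1.112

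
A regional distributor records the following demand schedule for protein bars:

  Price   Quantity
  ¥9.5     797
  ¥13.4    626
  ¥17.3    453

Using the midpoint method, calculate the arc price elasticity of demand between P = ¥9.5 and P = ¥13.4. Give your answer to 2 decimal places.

At P = 9.5, Q = 797; at P = 13.4, Q = 626.
ΔQ = -171, ΔP = 3.9. Midpoints: P̄ = 11.45, Q̄ = 711.5.
ε = (ΔQ/ΔP)(P̄/Q̄) = (-171/3.9)(11.45/711.5).

-0.71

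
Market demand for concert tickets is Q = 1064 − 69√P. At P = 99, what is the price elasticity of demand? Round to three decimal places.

At P = 99, Q = 377.459.
dQ/dP = −69/(2√P) = -3.467.
ε = (dQ/dP)(P/Q) = (-3.467)(99/377.459).

-0.909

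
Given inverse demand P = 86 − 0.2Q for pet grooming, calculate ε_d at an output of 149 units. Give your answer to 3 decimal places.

-1.886

At Q = 149, P = 86 − 0.2(149) = 56.20.
dP/dQ = −0.2, so dQ/dP = 1/(−0.2) = -5.000.
ε = (dQ/dP)(P/Q) = (-5.000)(56.20/149).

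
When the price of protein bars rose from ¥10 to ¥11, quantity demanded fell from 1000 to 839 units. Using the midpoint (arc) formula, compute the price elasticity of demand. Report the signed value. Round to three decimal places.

ΔQ = 839 − 1000 = -161; ΔP = 11 − 10 = 1.
Midpoints: P̄ = 10.50, Q̄ = 919.5.
ε = (ΔQ/ΔP)(P̄/Q̄) = (-161/1)(10.50/919.5).

-1.838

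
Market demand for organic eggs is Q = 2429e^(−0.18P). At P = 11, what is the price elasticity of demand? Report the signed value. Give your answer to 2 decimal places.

At P = 11, Q = 335.370.
dQ/dP = −0.18·2429e^(−0.18P) = −0.18Q = -60.367.
ε = (dQ/dP)(P/Q) = (-60.367)(11/335.370).
|ε| > 1, so demand is elastic at this price.

-1.98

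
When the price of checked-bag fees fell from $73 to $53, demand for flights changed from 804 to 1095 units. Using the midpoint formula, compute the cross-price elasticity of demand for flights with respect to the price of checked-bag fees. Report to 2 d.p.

-0.97

ΔQ_x = 1095 − 804 = 291; ΔP_y = 53 − 73 = -20.
Midpoints: P̄_y = 63.00, Q̄_x = 949.5.
ε_xy = (ΔQ_x/ΔP_y)(P̄_y/Q̄_x) = (291/-20)(63.00/949.5).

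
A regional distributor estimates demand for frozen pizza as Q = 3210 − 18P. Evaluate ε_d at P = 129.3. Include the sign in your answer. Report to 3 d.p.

-2.637

At P = 129.3, Q = 882.600.
dQ/dP = −18.
ε = (dQ/dP)(P/Q) = (-18)(129.3/882.600).
|ε| > 1, so demand is elastic at this price.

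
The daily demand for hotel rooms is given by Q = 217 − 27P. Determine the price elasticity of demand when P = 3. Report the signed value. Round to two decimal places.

-0.60

At P = 3, Q = 136.
dQ/dP = −27.
ε = (dQ/dP)(P/Q) = (-27)(3/136).
|ε| < 1, so demand is inelastic at this price.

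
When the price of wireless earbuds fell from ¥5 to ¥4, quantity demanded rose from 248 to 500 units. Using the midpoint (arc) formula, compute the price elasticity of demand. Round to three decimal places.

-3.032

ΔQ = 500 − 248 = 252; ΔP = 4 − 5 = -1.
Midpoints: P̄ = 4.50, Q̄ = 374.0.
ε = (ΔQ/ΔP)(P̄/Q̄) = (252/-1)(4.50/374.0).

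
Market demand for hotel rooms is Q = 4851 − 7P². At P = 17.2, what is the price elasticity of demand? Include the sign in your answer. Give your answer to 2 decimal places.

-1.49

At P = 17.2, Q = 2780.120.
dQ/dP = −14P = -240.800.
ε = (dQ/dP)(P/Q) = (-240.800)(17.2/2780.120).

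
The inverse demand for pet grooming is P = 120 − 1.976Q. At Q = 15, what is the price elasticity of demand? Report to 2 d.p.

At Q = 15, P = 120 − 1.976(15) = 90.36.
dP/dQ = −1.976, so dQ/dP = 1/(−1.976) = -0.506.
ε = (dQ/dP)(P/Q) = (-0.506)(90.36/15).

-3.05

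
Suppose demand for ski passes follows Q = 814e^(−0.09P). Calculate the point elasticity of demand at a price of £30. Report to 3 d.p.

-2.700

At P = 30, Q = 54.705.
dQ/dP = −0.09·814e^(−0.09P) = −0.09Q = -4.923.
ε = (dQ/dP)(P/Q) = (-4.923)(30/54.705).
|ε| > 1, so demand is elastic at this price.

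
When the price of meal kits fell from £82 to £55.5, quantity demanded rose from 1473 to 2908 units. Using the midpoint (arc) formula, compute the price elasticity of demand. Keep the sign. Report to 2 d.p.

ΔQ = 2908 − 1473 = 1435; ΔP = 55.5 − 82 = -26.5.
Midpoints: P̄ = 68.75, Q̄ = 2190.5.
ε = (ΔQ/ΔP)(P̄/Q̄) = (1435/-26.5)(68.75/2190.5).

-1.70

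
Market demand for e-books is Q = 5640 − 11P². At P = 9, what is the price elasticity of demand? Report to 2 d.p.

At P = 9, Q = 4749.
dQ/dP = −22P = -198.
ε = (dQ/dP)(P/Q) = (-198)(9/4749).

-0.38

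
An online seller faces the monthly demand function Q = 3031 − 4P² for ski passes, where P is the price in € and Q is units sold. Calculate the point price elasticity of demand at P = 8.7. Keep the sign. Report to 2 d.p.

-0.22

At P = 8.7, Q = 2728.240.
dQ/dP = −8P = -69.600.
ε = (dQ/dP)(P/Q) = (-69.600)(8.7/2728.240).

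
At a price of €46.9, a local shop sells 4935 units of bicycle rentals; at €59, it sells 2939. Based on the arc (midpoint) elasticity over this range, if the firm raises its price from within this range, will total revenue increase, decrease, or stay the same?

Arc ε = (-1996/12.1)(52.95/3937.0) ≈ -2.219.
|ε| = 2.22 > 1, so demand is elastic. A price rise therefore reduces total revenue.

decrease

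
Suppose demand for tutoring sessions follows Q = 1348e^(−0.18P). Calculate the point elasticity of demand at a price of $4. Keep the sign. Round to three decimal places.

At P = 4, Q = 656.142.
dQ/dP = −0.18·1348e^(−0.18P) = −0.18Q = -118.106.
ε = (dQ/dP)(P/Q) = (-118.106)(4/656.142).

-0.720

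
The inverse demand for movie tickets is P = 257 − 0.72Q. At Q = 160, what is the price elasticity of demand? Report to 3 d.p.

At Q = 160, P = 257 − 0.72(160) = 141.80.
dP/dQ = −0.72, so dQ/dP = 1/(−0.72) = -1.389.
ε = (dQ/dP)(P/Q) = (-1.389)(141.80/160).

-1.231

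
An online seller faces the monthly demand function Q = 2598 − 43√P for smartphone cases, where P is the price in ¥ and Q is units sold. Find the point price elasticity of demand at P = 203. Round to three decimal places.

At P = 203, Q = 1985.344.
dQ/dP = −43/(2√P) = -1.509.
ε = (dQ/dP)(P/Q) = (-1.509)(203/1985.344).
|ε| < 1, so demand is inelastic at this price.

-0.154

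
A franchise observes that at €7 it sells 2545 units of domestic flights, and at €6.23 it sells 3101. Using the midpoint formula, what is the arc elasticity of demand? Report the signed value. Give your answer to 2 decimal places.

-1.69

ΔQ = 3101 − 2545 = 556; ΔP = 6.23 − 7 = -0.77.
Midpoints: P̄ = 6.62, Q̄ = 2823.0.
ε = (ΔQ/ΔP)(P̄/Q̄) = (556/-0.77)(6.62/2823.0).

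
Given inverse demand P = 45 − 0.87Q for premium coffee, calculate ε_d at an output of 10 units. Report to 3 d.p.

At Q = 10, P = 45 − 0.87(10) = 36.30.
dP/dQ = −0.87, so dQ/dP = 1/(−0.87) = -1.149.
ε = (dQ/dP)(P/Q) = (-1.149)(36.30/10).

-4.172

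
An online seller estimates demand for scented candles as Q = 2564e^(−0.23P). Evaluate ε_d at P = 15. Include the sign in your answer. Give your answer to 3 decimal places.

-3.450

At P = 15, Q = 81.396.
dQ/dP = −0.23·2564e^(−0.23P) = −0.23Q = -18.721.
ε = (dQ/dP)(P/Q) = (-18.721)(15/81.396).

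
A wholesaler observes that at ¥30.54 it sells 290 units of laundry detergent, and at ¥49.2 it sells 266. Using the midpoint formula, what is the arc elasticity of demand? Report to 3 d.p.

-0.184

ΔQ = 266 − 290 = -24; ΔP = 49.2 − 30.54 = 18.66.
Midpoints: P̄ = 39.87, Q̄ = 278.0.
ε = (ΔQ/ΔP)(P̄/Q̄) = (-24/18.66)(39.87/278.0).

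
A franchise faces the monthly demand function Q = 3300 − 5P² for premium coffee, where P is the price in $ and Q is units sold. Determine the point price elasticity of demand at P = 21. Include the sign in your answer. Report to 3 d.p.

At P = 21, Q = 1095.
dQ/dP = −10P = -210.
ε = (dQ/dP)(P/Q) = (-210)(21/1095).
|ε| > 1, so demand is elastic at this price.

-4.027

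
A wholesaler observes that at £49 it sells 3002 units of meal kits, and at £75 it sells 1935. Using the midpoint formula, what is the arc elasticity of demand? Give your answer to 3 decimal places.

ΔQ = 1935 − 3002 = -1067; ΔP = 75 − 49 = 26.
Midpoints: P̄ = 62.00, Q̄ = 2468.5.
ε = (ΔQ/ΔP)(P̄/Q̄) = (-1067/26)(62.00/2468.5).

-1.031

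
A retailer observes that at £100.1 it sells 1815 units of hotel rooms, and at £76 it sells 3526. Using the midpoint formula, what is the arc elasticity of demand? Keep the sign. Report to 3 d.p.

ΔQ = 3526 − 1815 = 1711; ΔP = 76 − 100.1 = -24.1.
Midpoints: P̄ = 88.05, Q̄ = 2670.5.
ε = (ΔQ/ΔP)(P̄/Q̄) = (1711/-24.1)(88.05/2670.5).

-2.341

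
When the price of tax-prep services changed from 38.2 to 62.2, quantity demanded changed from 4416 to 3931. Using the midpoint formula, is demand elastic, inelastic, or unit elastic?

inelastic

Arc ε ≈ -0.243.
|ε| = 0.24 < 1.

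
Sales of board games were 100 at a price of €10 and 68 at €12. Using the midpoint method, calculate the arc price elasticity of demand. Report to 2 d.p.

-2.10

ΔQ = 68 − 100 = -32; ΔP = 12 − 10 = 2.
Midpoints: P̄ = 11.00, Q̄ = 84.0.
ε = (ΔQ/ΔP)(P̄/Q̄) = (-32/2)(11.00/84.0).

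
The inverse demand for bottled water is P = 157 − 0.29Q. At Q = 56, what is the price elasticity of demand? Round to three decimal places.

-8.667

At Q = 56, P = 157 − 0.29(56) = 140.76.
dP/dQ = −0.29, so dQ/dP = 1/(−0.29) = -3.448.
ε = (dQ/dP)(P/Q) = (-3.448)(140.76/56).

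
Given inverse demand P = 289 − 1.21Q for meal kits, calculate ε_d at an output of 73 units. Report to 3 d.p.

-2.272

At Q = 73, P = 289 − 1.21(73) = 200.67.
dP/dQ = −1.21, so dQ/dP = 1/(−1.21) = -0.826.
ε = (dQ/dP)(P/Q) = (-0.826)(200.67/73).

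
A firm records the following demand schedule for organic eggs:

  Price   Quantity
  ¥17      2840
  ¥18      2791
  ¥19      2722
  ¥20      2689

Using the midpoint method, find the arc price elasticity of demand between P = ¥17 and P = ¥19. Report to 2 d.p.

At P = 17, Q = 2840; at P = 19, Q = 2722.
ΔQ = -118, ΔP = 2. Midpoints: P̄ = 18.00, Q̄ = 2781.0.
ε = (ΔQ/ΔP)(P̄/Q̄) = (-118/2)(18.00/2781.0).

-0.38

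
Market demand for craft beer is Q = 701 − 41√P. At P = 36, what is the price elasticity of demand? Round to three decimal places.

-0.270

At P = 36, Q = 455.
dQ/dP = −41/(2√P) = -3.417.
ε = (dQ/dP)(P/Q) = (-3.417)(36/455).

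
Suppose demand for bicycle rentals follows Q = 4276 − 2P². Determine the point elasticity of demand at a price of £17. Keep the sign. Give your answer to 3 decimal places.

At P = 17, Q = 3698.
dQ/dP = −4P = -68.
ε = (dQ/dP)(P/Q) = (-68)(17/3698).

-0.313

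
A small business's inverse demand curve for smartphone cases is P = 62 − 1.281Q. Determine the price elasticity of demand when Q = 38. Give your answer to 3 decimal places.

At Q = 38, P = 62 − 1.281(38) = 13.32.
dP/dQ = −1.281, so dQ/dP = 1/(−1.281) = -0.781.
ε = (dQ/dP)(P/Q) = (-0.781)(13.32/38).

-0.274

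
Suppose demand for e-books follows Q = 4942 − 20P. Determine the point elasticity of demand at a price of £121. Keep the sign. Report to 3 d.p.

At P = 121, Q = 2522.
dQ/dP = −20.
ε = (dQ/dP)(P/Q) = (-20)(121/2522).

-0.960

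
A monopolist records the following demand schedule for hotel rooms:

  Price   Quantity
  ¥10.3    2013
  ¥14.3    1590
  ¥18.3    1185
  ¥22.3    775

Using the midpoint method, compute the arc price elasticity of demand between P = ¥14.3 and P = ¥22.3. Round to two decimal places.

At P = 14.3, Q = 1590; at P = 22.3, Q = 775.
ΔQ = -815, ΔP = 8.0. Midpoints: P̄ = 18.30, Q̄ = 1182.5.
ε = (ΔQ/ΔP)(P̄/Q̄) = (-815/8.0)(18.30/1182.5).

-1.58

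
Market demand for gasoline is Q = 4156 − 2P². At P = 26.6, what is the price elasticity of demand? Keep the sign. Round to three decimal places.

-1.033

At P = 26.6, Q = 2740.880.
dQ/dP = −4P = -106.400.
ε = (dQ/dP)(P/Q) = (-106.400)(26.6/2740.880).
|ε| > 1, so demand is elastic at this price.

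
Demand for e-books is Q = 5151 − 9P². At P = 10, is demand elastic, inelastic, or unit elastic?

Q = 4251, dQ/dP = -180.
ε = (dQ/dP)(P/Q) ≈ -0.423.
|ε| = 0.42 < 1.

inelastic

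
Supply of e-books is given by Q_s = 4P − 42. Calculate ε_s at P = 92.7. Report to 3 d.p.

1.128

At P = 92.7, Q_s = 328.80.
dQ_s/dP = 4.
ε_s = (dQ_s/dP)(P/Q_s) = (4)(92.7/328.80).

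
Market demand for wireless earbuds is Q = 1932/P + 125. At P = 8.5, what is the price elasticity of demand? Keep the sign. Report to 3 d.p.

-0.645

At P = 8.5, Q = 352.294.
dQ/dP = −1932/P² = -26.740.
ε = (dQ/dP)(P/Q) = (-26.740)(8.5/352.294).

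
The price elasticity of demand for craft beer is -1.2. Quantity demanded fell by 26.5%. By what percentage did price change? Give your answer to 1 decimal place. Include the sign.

%ΔP ≈ %ΔQ / ε = (-26.5%)/(-1.2) = 22.08%.

22.1%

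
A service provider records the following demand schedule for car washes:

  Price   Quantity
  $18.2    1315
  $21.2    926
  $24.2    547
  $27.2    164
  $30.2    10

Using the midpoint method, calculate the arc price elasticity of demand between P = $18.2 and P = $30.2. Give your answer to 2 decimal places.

-3.97

At P = 18.2, Q = 1315; at P = 30.2, Q = 10.
ΔQ = -1305, ΔP = 12.0. Midpoints: P̄ = 24.20, Q̄ = 662.5.
ε = (ΔQ/ΔP)(P̄/Q̄) = (-1305/12.0)(24.20/662.5).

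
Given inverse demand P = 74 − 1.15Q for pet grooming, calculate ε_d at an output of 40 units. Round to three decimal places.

-0.609

At Q = 40, P = 74 − 1.15(40) = 28.00.
dP/dQ = −1.15, so dQ/dP = 1/(−1.15) = -0.870.
ε = (dQ/dP)(P/Q) = (-0.870)(28.00/40).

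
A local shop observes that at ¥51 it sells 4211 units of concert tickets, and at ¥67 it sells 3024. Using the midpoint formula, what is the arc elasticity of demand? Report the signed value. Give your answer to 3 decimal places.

-1.210

ΔQ = 3024 − 4211 = -1187; ΔP = 67 − 51 = 16.
Midpoints: P̄ = 59.00, Q̄ = 3617.5.
ε = (ΔQ/ΔP)(P̄/Q̄) = (-1187/16)(59.00/3617.5).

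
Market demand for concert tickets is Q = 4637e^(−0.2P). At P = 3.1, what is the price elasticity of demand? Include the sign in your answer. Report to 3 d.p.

At P = 3.1, Q = 2494.448.
dQ/dP = −0.2·4637e^(−0.2P) = −0.2Q = -498.890.
ε = (dQ/dP)(P/Q) = (-498.890)(3.1/2494.448).

-0.620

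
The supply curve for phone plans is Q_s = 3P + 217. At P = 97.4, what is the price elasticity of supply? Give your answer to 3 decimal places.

0.574

At P = 97.4, Q_s = 509.20.
dQ_s/dP = 3.
ε_s = (dQ_s/dP)(P/Q_s) = (3)(97.4/509.20).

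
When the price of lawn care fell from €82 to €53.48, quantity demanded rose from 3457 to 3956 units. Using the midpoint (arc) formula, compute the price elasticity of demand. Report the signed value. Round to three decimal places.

-0.320

ΔQ = 3956 − 3457 = 499; ΔP = 53.48 − 82 = -28.52.
Midpoints: P̄ = 67.74, Q̄ = 3706.5.
ε = (ΔQ/ΔP)(P̄/Q̄) = (499/-28.52)(67.74/3706.5).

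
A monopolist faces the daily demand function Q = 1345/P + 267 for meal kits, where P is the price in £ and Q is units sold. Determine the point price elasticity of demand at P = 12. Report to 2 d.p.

At P = 12, Q = 379.083.
dQ/dP = −1345/P² = -9.340.
ε = (dQ/dP)(P/Q) = (-9.340)(12/379.083).

-0.30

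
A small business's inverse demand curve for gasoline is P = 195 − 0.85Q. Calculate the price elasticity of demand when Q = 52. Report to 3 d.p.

-3.412

At Q = 52, P = 195 − 0.85(52) = 150.80.
dP/dQ = −0.85, so dQ/dP = 1/(−0.85) = -1.176.
ε = (dQ/dP)(P/Q) = (-1.176)(150.80/52).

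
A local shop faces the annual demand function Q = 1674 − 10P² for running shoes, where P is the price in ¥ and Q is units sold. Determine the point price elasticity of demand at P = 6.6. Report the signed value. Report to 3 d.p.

At P = 6.6, Q = 1238.400.
dQ/dP = −20P = -132.
ε = (dQ/dP)(P/Q) = (-132)(6.6/1238.400).

-0.703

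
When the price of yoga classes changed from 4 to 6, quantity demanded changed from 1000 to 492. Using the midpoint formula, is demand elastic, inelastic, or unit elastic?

elastic

Arc ε ≈ -1.702.
|ε| = 1.70 > 1.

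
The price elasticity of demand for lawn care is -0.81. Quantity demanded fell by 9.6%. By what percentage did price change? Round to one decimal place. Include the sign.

%ΔP ≈ %ΔQ / ε = (-9.6%)/(-0.81) = 11.85%.

11.9%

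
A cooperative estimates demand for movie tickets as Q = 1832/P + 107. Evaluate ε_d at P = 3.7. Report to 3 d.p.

-0.822

At P = 3.7, Q = 602.135.
dQ/dP = −1832/P² = -133.820.
ε = (dQ/dP)(P/Q) = (-133.820)(3.7/602.135).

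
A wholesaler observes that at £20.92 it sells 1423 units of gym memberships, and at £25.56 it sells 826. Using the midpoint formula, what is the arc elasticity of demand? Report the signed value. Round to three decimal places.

-2.659

ΔQ = 826 − 1423 = -597; ΔP = 25.56 − 20.92 = 4.64.
Midpoints: P̄ = 23.24, Q̄ = 1124.5.
ε = (ΔQ/ΔP)(P̄/Q̄) = (-597/4.64)(23.24/1124.5).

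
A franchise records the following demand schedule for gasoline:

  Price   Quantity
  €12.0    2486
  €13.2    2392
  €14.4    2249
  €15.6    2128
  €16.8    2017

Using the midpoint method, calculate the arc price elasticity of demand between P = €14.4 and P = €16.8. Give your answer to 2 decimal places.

-0.71

At P = 14.4, Q = 2249; at P = 16.8, Q = 2017.
ΔQ = -232, ΔP = 2.4. Midpoints: P̄ = 15.60, Q̄ = 2133.0.
ε = (ΔQ/ΔP)(P̄/Q̄) = (-232/2.4)(15.60/2133.0).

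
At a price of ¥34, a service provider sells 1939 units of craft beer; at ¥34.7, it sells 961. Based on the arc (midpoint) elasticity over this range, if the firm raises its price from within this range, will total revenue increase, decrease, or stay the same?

decrease

Arc ε = (-978/0.7)(34.35/1450.0) ≈ -33.098.
|ε| = 33.10 > 1, so demand is elastic. A price rise therefore reduces total revenue.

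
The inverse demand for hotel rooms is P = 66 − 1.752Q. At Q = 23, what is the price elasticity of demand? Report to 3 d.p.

At Q = 23, P = 66 − 1.752(23) = 25.70.
dP/dQ = −1.752, so dQ/dP = 1/(−1.752) = -0.571.
ε = (dQ/dP)(P/Q) = (-0.571)(25.70/23).

-0.638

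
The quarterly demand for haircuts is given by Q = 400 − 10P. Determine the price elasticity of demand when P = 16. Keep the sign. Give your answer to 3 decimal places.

-0.667

At P = 16, Q = 240.
dQ/dP = −10.
ε = (dQ/dP)(P/Q) = (-10)(16/240).
|ε| < 1, so demand is inelastic at this price.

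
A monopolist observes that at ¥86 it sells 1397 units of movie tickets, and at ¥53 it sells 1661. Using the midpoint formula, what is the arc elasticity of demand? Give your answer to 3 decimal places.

-0.364

ΔQ = 1661 − 1397 = 264; ΔP = 53 − 86 = -33.
Midpoints: P̄ = 69.50, Q̄ = 1529.0.
ε = (ΔQ/ΔP)(P̄/Q̄) = (264/-33)(69.50/1529.0).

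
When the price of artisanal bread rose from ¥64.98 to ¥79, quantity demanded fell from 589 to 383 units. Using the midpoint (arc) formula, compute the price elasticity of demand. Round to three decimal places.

ΔQ = 383 − 589 = -206; ΔP = 79 − 64.98 = 14.02.
Midpoints: P̄ = 71.99, Q̄ = 486.0.
ε = (ΔQ/ΔP)(P̄/Q̄) = (-206/14.02)(71.99/486.0).

-2.176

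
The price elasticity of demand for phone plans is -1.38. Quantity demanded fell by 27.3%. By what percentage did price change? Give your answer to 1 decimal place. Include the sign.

19.8%

%ΔP ≈ %ΔQ / ε = (-27.3%)/(-1.38) = 19.78%.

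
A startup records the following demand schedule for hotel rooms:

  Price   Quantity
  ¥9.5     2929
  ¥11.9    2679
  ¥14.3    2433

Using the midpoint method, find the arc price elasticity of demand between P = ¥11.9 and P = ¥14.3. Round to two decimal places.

At P = 11.9, Q = 2679; at P = 14.3, Q = 2433.
ΔQ = -246, ΔP = 2.4. Midpoints: P̄ = 13.10, Q̄ = 2556.0.
ε = (ΔQ/ΔP)(P̄/Q̄) = (-246/2.4)(13.10/2556.0).

-0.53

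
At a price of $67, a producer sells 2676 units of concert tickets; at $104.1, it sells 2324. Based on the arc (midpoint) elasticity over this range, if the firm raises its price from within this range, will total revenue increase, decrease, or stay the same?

Arc ε = (-352/37.1)(85.55/2500.0) ≈ -0.325.
|ε| = 0.32 < 1, so demand is inelastic. A price rise therefore raises total revenue.

increase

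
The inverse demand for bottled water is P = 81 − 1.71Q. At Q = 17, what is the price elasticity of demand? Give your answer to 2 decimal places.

At Q = 17, P = 81 − 1.71(17) = 51.93.
dP/dQ = −1.71, so dQ/dP = 1/(−1.71) = -0.585.
ε = (dQ/dP)(P/Q) = (-0.585)(51.93/17).

-1.79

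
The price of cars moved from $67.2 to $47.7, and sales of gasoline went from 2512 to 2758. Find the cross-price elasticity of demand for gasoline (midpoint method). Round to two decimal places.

ΔQ_x = 2758 − 2512 = 246; ΔP_y = 47.7 − 67.2 = -19.5.
Midpoints: P̄_y = 57.45, Q̄_x = 2635.0.
ε_xy = (ΔQ_x/ΔP_y)(P̄_y/Q̄_x) = (246/-19.5)(57.45/2635.0).
ε_xy < 0, so the goods are complements.

-0.28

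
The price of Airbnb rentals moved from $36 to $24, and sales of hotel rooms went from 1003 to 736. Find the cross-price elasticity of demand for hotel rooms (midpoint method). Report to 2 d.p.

ΔQ_x = 736 − 1003 = -267; ΔP_y = 24 − 36 = -12.
Midpoints: P̄_y = 30.00, Q̄_x = 869.5.
ε_xy = (ΔQ_x/ΔP_y)(P̄_y/Q̄_x) = (-267/-12)(30.00/869.5).

0.77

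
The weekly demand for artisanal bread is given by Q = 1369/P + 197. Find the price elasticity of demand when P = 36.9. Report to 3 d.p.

-0.158

At P = 36.9, Q = 234.100.
dQ/dP = −1369/P² = -1.005.
ε = (dQ/dP)(P/Q) = (-1.005)(36.9/234.100).
|ε| < 1, so demand is inelastic at this price.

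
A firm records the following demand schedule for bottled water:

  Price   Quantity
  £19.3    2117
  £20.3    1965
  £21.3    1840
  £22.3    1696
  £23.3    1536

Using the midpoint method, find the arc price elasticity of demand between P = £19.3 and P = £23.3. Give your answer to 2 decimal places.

At P = 19.3, Q = 2117; at P = 23.3, Q = 1536.
ΔQ = -581, ΔP = 4.0. Midpoints: P̄ = 21.30, Q̄ = 1826.5.
ε = (ΔQ/ΔP)(P̄/Q̄) = (-581/4.0)(21.30/1826.5).

-1.69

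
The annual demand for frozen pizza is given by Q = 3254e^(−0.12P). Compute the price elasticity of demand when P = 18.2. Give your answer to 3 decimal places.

At P = 18.2, Q = 366.369.
dQ/dP = −0.12·3254e^(−0.12P) = −0.12Q = -43.964.
ε = (dQ/dP)(P/Q) = (-43.964)(18.2/366.369).

-2.184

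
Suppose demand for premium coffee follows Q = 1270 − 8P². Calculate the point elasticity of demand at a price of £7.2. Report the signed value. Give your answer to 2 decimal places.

At P = 7.2, Q = 855.280.
dQ/dP = −16P = -115.200.
ε = (dQ/dP)(P/Q) = (-115.200)(7.2/855.280).

-0.97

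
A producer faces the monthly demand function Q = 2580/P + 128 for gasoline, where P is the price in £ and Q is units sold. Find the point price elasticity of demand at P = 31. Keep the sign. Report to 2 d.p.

-0.39

At P = 31, Q = 211.226.
dQ/dP = −2580/P² = -2.685.
ε = (dQ/dP)(P/Q) = (-2.685)(31/211.226).
|ε| < 1, so demand is inelastic at this price.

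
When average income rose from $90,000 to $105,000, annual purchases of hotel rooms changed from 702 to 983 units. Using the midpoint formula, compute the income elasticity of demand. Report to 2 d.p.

ΔQ = 281, ΔI = 15000. Midpoints: Ī = 97,500, Q̄ = 842.5.
ε_I = (ΔQ/ΔI)(Ī/Q̄) = (281/15000)(97500/842.5).

2.17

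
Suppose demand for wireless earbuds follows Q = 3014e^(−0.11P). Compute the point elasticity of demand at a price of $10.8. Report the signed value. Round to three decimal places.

At P = 10.8, Q = 918.759.
dQ/dP = −0.11·3014e^(−0.11P) = −0.11Q = -101.063.
ε = (dQ/dP)(P/Q) = (-101.063)(10.8/918.759).
|ε| > 1, so demand is elastic at this price.

-1.188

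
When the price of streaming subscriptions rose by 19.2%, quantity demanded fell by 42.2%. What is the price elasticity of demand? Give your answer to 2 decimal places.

-2.20

ε = %ΔQ / %ΔP = (-42.2)/(19.2) = -2.198.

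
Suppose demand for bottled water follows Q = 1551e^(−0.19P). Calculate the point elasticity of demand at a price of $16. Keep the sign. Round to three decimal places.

At P = 16, Q = 74.192.
dQ/dP = −0.19·1551e^(−0.19P) = −0.19Q = -14.096.
ε = (dQ/dP)(P/Q) = (-14.096)(16/74.192).
|ε| > 1, so demand is elastic at this price.

-3.040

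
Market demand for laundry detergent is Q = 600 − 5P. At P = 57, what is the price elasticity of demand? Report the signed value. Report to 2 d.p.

-0.90

At P = 57, Q = 315.
dQ/dP = −5.
ε = (dQ/dP)(P/Q) = (-5)(57/315).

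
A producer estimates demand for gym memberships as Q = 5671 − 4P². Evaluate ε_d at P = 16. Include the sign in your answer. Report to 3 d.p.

-0.441

At P = 16, Q = 4647.
dQ/dP = −8P = -128.
ε = (dQ/dP)(P/Q) = (-128)(16/4647).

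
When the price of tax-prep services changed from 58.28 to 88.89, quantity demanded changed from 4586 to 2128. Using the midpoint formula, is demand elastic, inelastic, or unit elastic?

elastic

Arc ε ≈ -1.760.
|ε| = 1.76 > 1.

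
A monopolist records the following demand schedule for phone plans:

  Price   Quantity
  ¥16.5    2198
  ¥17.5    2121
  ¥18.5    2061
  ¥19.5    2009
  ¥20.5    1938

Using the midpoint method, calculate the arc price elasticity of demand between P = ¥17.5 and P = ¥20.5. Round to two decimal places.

-0.57

At P = 17.5, Q = 2121; at P = 20.5, Q = 1938.
ΔQ = -183, ΔP = 3.0. Midpoints: P̄ = 19.00, Q̄ = 2029.5.
ε = (ΔQ/ΔP)(P̄/Q̄) = (-183/3.0)(19.00/2029.5).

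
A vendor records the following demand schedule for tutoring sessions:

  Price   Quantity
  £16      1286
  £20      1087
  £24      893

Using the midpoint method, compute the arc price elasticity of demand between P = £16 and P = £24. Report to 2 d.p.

At P = 16, Q = 1286; at P = 24, Q = 893.
ΔQ = -393, ΔP = 8. Midpoints: P̄ = 20.00, Q̄ = 1089.5.
ε = (ΔQ/ΔP)(P̄/Q̄) = (-393/8)(20.00/1089.5).

-0.90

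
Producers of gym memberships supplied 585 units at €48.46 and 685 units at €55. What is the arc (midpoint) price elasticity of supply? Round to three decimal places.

1.246

ΔQ = 685 − 585 = 100; ΔP = 55 − 48.46 = 6.54.
Midpoints: P̄ = 51.73, Q̄ = 635.0.
ε_s = (ΔQ/ΔP)(P̄/Q̄) = (100/6.54)(51.73/635.0).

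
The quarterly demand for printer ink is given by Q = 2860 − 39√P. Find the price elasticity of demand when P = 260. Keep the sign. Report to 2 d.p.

-0.14

At P = 260, Q = 2231.144.
dQ/dP = −39/(2√P) = -1.209.
ε = (dQ/dP)(P/Q) = (-1.209)(260/2231.144).
|ε| < 1, so demand is inelastic at this price.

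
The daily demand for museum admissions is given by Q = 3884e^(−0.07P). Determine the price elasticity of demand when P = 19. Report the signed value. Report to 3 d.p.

-1.330

At P = 19, Q = 1027.230.
dQ/dP = −0.07·3884e^(−0.07P) = −0.07Q = -71.906.
ε = (dQ/dP)(P/Q) = (-71.906)(19/1027.230).
|ε| > 1, so demand is elastic at this price.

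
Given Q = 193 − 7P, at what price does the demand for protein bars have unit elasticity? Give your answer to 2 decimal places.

13.79

For linear demand Q = a − bP, ε = −bP/(a − bP). |ε| = 1 when bP = a − bP, i.e. P = a/(2b).
P = 193/(2·7) = 193/14 = 13.7857.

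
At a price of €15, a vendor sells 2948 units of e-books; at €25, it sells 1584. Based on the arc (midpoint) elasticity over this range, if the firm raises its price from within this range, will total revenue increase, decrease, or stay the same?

decrease

Arc ε = (-1364/10)(20.00/2266.0) ≈ -1.204.
|ε| = 1.20 > 1, so demand is elastic. A price rise therefore reduces total revenue.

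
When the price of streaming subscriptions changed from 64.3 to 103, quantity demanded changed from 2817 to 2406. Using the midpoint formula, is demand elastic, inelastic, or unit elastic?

Arc ε ≈ -0.340.
|ε| = 0.34 < 1.

inelastic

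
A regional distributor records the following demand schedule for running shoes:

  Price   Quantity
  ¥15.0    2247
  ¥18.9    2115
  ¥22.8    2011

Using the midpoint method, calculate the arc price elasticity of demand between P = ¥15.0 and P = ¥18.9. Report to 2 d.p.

-0.26

At P = 15.0, Q = 2247; at P = 18.9, Q = 2115.
ΔQ = -132, ΔP = 3.9. Midpoints: P̄ = 16.95, Q̄ = 2181.0.
ε = (ΔQ/ΔP)(P̄/Q̄) = (-132/3.9)(16.95/2181.0).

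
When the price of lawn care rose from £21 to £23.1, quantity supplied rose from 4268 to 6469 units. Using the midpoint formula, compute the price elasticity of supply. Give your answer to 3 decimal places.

4.305

ΔQ = 6469 − 4268 = 2201; ΔP = 23.1 − 21 = 2.1.
Midpoints: P̄ = 22.05, Q̄ = 5368.5.
ε_s = (ΔQ/ΔP)(P̄/Q̄) = (2201/2.1)(22.05/5368.5).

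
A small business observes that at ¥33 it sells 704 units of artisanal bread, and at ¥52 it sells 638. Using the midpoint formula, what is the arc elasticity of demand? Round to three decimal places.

ΔQ = 638 − 704 = -66; ΔP = 52 − 33 = 19.
Midpoints: P̄ = 42.50, Q̄ = 671.0.
ε = (ΔQ/ΔP)(P̄/Q̄) = (-66/19)(42.50/671.0).

-0.220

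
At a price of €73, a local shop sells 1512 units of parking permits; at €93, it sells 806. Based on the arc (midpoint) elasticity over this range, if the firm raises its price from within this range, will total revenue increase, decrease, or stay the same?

decrease

Arc ε = (-706/20)(83.00/1159.0) ≈ -2.528.
|ε| = 2.53 > 1, so demand is elastic. A price rise therefore reduces total revenue.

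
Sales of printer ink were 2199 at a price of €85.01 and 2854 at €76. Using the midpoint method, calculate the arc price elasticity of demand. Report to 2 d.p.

-2.32

ΔQ = 2854 − 2199 = 655; ΔP = 76 − 85.01 = -9.01.
Midpoints: P̄ = 80.50, Q̄ = 2526.5.
ε = (ΔQ/ΔP)(P̄/Q̄) = (655/-9.01)(80.50/2526.5).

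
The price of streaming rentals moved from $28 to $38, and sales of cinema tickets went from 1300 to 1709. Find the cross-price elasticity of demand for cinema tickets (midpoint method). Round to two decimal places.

ΔQ_x = 1709 − 1300 = 409; ΔP_y = 38 − 28 = 10.
Midpoints: P̄_y = 33.00, Q̄_x = 1504.5.
ε_xy = (ΔQ_x/ΔP_y)(P̄_y/Q̄_x) = (409/10)(33.00/1504.5).
ε_xy > 0, so the goods are substitutes.

0.90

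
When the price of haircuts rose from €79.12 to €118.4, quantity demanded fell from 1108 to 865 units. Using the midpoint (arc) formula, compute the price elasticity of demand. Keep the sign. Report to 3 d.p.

-0.619

ΔQ = 865 − 1108 = -243; ΔP = 118.4 − 79.12 = 39.28.
Midpoints: P̄ = 98.76, Q̄ = 986.5.
ε = (ΔQ/ΔP)(P̄/Q̄) = (-243/39.28)(98.76/986.5).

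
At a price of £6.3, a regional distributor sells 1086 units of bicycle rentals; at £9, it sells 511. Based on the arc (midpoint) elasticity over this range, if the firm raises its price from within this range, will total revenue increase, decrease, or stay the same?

decrease

Arc ε = (-575/2.7)(7.65/798.5) ≈ -2.040.
|ε| = 2.04 > 1, so demand is elastic. A price rise therefore reduces total revenue.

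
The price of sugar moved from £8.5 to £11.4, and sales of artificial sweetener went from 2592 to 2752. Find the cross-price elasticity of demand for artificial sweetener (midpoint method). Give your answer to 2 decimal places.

0.21

ΔQ_x = 2752 − 2592 = 160; ΔP_y = 11.4 − 8.5 = 2.9.
Midpoints: P̄_y = 9.95, Q̄_x = 2672.0.
ε_xy = (ΔQ_x/ΔP_y)(P̄_y/Q̄_x) = (160/2.9)(9.95/2672.0).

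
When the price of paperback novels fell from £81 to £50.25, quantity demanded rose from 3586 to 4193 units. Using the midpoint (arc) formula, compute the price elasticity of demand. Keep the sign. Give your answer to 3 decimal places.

-0.333

ΔQ = 4193 − 3586 = 607; ΔP = 50.25 − 81 = -30.75.
Midpoints: P̄ = 65.62, Q̄ = 3889.5.
ε = (ΔQ/ΔP)(P̄/Q̄) = (607/-30.75)(65.62/3889.5).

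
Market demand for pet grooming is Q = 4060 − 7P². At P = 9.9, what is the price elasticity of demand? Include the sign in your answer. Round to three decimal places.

At P = 9.9, Q = 3373.930.
dQ/dP = −14P = -138.600.
ε = (dQ/dP)(P/Q) = (-138.600)(9.9/3373.930).

-0.407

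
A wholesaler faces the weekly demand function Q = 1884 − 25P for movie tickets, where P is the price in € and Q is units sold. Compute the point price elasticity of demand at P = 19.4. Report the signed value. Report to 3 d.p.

At P = 19.4, Q = 1399.
dQ/dP = −25.
ε = (dQ/dP)(P/Q) = (-25)(19.4/1399).
|ε| < 1, so demand is inelastic at this price.

-0.347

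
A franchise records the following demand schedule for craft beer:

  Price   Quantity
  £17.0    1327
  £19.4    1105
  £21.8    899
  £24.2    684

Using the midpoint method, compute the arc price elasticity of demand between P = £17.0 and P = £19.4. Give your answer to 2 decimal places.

-1.38

At P = 17.0, Q = 1327; at P = 19.4, Q = 1105.
ΔQ = -222, ΔP = 2.4. Midpoints: P̄ = 18.20, Q̄ = 1216.0.
ε = (ΔQ/ΔP)(P̄/Q̄) = (-222/2.4)(18.20/1216.0).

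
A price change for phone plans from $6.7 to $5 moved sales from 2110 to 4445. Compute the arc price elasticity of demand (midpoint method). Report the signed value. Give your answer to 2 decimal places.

ΔQ = 4445 − 2110 = 2335; ΔP = 5 − 6.7 = -1.7.
Midpoints: P̄ = 5.85, Q̄ = 3277.5.
ε = (ΔQ/ΔP)(P̄/Q̄) = (2335/-1.7)(5.85/3277.5).

-2.45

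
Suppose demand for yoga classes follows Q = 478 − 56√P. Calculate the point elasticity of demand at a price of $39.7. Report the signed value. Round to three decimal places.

-1.410

At P = 39.7, Q = 125.156.
dQ/dP = −56/(2√P) = -4.444.
ε = (dQ/dP)(P/Q) = (-4.444)(39.7/125.156).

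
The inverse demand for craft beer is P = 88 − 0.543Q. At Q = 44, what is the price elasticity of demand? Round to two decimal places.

-2.68

At Q = 44, P = 88 − 0.543(44) = 64.11.
dP/dQ = −0.543, so dQ/dP = 1/(−0.543) = -1.842.
ε = (dQ/dP)(P/Q) = (-1.842)(64.11/44).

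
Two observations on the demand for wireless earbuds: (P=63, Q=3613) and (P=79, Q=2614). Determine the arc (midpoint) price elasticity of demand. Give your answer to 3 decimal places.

ΔQ = 2614 − 3613 = -999; ΔP = 79 − 63 = 16.
Midpoints: P̄ = 71.00, Q̄ = 3113.5.
ε = (ΔQ/ΔP)(P̄/Q̄) = (-999/16)(71.00/3113.5).

-1.424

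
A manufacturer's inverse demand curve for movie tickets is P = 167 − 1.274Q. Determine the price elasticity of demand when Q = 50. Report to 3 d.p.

At Q = 50, P = 167 − 1.274(50) = 103.30.
dP/dQ = −1.274, so dQ/dP = 1/(−1.274) = -0.785.
ε = (dQ/dP)(P/Q) = (-0.785)(103.30/50).

-1.622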